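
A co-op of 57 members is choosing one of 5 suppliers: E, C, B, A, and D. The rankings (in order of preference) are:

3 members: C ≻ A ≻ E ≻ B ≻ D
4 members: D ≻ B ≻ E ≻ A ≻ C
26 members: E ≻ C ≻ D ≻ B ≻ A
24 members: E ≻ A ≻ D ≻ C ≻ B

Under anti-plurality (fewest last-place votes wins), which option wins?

E

Last-place votes: E 0, C 4, B 24, A 26, D 3.
E is ranked last by the fewest voters, so E wins.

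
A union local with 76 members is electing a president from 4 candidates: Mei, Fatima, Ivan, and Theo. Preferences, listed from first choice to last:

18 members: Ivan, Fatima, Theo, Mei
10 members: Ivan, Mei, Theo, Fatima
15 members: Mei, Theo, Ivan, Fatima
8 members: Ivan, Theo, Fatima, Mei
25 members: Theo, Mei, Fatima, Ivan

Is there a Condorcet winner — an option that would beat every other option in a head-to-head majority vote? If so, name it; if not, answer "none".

Theo vs Mei: 51–25 for Theo.
Theo vs Fatima: 58–18 for Theo.
Theo vs Ivan: 40–36 for Theo.
Theo beats every other option head-to-head.

Theo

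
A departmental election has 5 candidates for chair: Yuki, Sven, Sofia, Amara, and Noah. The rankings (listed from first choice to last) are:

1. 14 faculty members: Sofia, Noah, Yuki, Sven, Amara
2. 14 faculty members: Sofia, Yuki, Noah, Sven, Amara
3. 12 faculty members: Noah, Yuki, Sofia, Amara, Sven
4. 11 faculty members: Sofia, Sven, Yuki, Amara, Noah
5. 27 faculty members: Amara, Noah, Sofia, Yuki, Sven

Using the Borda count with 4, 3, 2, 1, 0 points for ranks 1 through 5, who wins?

Yuki: 14·2 + 14·3 + 12·3 + 11·2 + 27·1 = 155
Sven: 14·1 + 14·1 + 12·0 + 11·3 + 27·0 = 61
Sofia: 14·4 + 14·4 + 12·2 + 11·4 + 27·2 = 234
Amara: 14·0 + 14·0 + 12·1 + 11·1 + 27·4 = 131
Noah: 14·3 + 14·2 + 12·4 + 11·0 + 27·3 = 199
Sofia has the highest Borda score (234).

Sofia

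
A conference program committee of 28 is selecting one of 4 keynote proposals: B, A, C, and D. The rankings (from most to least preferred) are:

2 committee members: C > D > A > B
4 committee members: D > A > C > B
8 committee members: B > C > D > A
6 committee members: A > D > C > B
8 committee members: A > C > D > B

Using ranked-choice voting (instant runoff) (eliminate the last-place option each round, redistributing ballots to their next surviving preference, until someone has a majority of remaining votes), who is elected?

Round 1: B 8, A 14, C 2, D 4. Eliminate C.
Round 2: B 8, A 14, D 6. Eliminate D.
Round 3: B 8, A 20. A has a majority.

A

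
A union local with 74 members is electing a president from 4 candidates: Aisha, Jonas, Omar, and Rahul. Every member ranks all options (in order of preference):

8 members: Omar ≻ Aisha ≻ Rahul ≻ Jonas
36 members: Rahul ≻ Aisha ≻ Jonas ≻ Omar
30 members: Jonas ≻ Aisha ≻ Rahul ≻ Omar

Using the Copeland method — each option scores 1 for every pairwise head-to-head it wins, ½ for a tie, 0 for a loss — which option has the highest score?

Aisha

Aisha: beats Jonas, Omar, and Rahul → score 3.
Jonas: beats Omar; loses to Aisha and Rahul → score 1.
Omar: loses to Aisha, Jonas, and Rahul → score 0.
Rahul: beats Jonas and Omar; loses to Aisha → score 2.
Aisha has the best pairwise record.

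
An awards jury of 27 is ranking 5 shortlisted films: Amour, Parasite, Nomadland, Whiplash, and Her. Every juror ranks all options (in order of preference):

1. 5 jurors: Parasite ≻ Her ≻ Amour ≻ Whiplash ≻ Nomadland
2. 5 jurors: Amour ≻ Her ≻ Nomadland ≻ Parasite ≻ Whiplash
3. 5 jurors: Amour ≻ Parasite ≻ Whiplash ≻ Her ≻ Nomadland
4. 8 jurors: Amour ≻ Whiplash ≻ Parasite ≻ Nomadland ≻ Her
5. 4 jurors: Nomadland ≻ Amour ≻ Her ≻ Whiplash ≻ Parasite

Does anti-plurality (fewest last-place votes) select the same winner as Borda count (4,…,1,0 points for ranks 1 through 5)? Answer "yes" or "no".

Anti-plurality — last-place votes: Amour 0, Parasite 4, Nomadland 10, Whiplash 5, Her 8. Winner: Amour.
Borda — scores: Amour 94, Parasite 56, Nomadland 34, Whiplash 43, Her 43. Winner: Amour.
The two methods agree.

yes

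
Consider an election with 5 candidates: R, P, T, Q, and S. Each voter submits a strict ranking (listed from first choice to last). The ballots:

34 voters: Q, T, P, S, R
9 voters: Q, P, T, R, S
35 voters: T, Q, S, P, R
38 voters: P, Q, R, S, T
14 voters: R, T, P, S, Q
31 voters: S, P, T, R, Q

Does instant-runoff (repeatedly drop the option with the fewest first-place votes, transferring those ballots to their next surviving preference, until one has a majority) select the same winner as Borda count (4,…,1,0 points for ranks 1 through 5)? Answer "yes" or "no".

Instant-runoff — R1 R 14, P 38, T 35, Q 43, S 31 (R out); R2 P 38, T 49, Q 43, S 31 (S out); R3 P 69, T 49, Q 43 (Q out); R4 P 78, T 83 (T winner). Winner: T.
Borda — scores: R 172, P 403, T 364, Q 391, S 280. Winner: P.
The two methods disagree.

no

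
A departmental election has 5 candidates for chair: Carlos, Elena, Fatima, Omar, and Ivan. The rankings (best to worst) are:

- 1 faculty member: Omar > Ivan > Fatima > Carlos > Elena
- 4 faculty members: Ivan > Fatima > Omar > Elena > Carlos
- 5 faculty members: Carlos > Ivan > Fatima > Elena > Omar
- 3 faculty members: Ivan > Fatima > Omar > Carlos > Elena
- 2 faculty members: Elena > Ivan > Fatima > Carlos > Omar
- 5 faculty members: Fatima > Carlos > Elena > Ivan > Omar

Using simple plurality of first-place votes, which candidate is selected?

First-place votes: Carlos 5, Elena 2, Fatima 5, Omar 1, Ivan 7.
Ivan has the most first-place votes.

Ivan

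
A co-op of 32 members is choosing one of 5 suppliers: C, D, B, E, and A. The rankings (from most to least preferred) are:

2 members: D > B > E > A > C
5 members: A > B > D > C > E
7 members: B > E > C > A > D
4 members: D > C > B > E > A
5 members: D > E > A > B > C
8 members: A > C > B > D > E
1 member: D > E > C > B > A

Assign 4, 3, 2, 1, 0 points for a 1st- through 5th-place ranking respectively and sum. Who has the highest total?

C: 2·0 + 5·1 + 7·2 + 4·3 + 5·0 + 8·3 + 1·2 = 57
D: 2·4 + 5·2 + 7·0 + 4·4 + 5·4 + 8·1 + 1·4 = 66
B: 2·3 + 5·3 + 7·4 + 4·2 + 5·1 + 8·2 + 1·1 = 79
E: 2·2 + 5·0 + 7·3 + 4·1 + 5·3 + 8·0 + 1·3 = 47
A: 2·1 + 5·4 + 7·1 + 4·0 + 5·2 + 8·4 + 1·0 = 71
B has the highest Borda score (79).

B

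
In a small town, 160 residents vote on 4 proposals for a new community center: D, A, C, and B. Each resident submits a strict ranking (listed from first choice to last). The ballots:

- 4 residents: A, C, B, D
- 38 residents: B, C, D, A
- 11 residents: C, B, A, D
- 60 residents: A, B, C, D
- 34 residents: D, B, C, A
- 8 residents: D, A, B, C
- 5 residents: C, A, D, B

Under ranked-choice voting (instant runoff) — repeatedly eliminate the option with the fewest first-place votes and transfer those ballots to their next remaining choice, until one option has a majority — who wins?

Round 1: D 42, A 64, C 16, B 38. Eliminate C.
Round 2: D 42, A 69, B 49. Eliminate D.
Round 3: A 77, B 83. B has a majority.

B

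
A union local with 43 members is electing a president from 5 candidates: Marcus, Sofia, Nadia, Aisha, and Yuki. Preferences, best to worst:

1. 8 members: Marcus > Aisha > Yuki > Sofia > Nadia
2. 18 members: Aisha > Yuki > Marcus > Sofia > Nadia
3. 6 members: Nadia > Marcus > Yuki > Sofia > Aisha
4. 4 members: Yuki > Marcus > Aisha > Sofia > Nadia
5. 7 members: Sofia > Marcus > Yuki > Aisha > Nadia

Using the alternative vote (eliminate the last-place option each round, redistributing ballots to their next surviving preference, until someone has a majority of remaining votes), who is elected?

Round 1: Marcus 8, Sofia 7, Nadia 6, Aisha 18, Yuki 4. Eliminate Yuki.
Round 2: Marcus 12, Sofia 7, Nadia 6, Aisha 18. Eliminate Nadia.
Round 3: Marcus 18, Sofia 7, Aisha 18. Eliminate Sofia.
Round 4: Marcus 25, Aisha 18. Marcus has a majority.

Marcus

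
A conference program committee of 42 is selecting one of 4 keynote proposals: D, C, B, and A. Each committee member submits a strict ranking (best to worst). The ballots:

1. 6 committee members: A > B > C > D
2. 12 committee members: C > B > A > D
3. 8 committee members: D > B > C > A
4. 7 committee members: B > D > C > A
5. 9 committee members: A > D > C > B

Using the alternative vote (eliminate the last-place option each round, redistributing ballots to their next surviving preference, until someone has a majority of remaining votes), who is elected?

A

Round 1: D 8, C 12, B 7, A 15. Eliminate B.
Round 2: D 15, C 12, A 15. Eliminate C.
Round 3: D 15, A 27. A has a majority.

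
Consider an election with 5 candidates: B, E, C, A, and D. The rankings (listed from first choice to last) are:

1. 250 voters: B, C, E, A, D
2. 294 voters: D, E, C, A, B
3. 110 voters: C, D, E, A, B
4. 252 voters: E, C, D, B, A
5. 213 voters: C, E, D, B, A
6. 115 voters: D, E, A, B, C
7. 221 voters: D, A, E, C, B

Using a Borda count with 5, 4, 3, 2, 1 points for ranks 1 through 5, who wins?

B: 250·5 + 294·1 + 110·1 + 252·2 + 213·2 + 115·2 + 221·1 = 3035
E: 250·3 + 294·4 + 110·3 + 252·5 + 213·4 + 115·4 + 221·3 = 5491
C: 250·4 + 294·3 + 110·5 + 252·4 + 213·5 + 115·1 + 221·2 = 5062
A: 250·2 + 294·2 + 110·2 + 252·1 + 213·1 + 115·3 + 221·4 = 3002
D: 250·1 + 294·5 + 110·4 + 252·3 + 213·3 + 115·5 + 221·5 = 5235
E has the highest Borda score (5491).

E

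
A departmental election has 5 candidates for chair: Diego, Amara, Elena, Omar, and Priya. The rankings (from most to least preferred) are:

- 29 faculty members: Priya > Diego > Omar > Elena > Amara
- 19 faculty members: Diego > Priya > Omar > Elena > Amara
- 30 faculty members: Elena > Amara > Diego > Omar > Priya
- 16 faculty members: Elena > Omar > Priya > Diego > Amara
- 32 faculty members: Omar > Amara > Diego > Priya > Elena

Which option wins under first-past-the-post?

Elena

First-place votes: Diego 19, Amara 0, Elena 46, Omar 32, Priya 29.
Elena has the most first-place votes.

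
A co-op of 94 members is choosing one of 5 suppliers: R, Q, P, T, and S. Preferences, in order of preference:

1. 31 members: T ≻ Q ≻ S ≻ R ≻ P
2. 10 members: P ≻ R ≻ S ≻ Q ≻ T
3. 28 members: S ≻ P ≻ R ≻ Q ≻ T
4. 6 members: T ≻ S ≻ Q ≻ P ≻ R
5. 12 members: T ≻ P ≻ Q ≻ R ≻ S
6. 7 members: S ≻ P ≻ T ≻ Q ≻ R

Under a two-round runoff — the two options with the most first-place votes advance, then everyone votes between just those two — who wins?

Round 1 first-place votes: R 0, Q 0, P 10, T 49, S 35.
T and S advance.
Runoff: T is preferred to S by 49 voters; S by 45.
T wins the runoff.

T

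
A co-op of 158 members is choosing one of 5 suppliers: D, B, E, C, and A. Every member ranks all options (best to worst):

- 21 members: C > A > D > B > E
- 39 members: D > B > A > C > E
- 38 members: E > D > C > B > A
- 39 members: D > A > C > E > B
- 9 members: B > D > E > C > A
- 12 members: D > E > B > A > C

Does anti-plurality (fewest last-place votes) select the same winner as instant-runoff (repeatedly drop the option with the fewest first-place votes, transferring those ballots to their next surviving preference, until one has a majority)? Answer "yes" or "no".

Anti-plurality — last-place votes: D 0, B 39, E 60, C 12, A 47. Winner: D.
Instant-runoff — R1 D 90, B 9, E 38, C 21, A 0 (D winner). Winner: D.
The two methods agree.

yes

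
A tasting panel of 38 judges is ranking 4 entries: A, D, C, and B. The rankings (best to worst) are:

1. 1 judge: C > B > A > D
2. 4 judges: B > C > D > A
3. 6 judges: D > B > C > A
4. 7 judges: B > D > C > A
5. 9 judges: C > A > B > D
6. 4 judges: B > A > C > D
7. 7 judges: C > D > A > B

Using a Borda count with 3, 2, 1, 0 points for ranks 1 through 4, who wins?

A: 1·1 + 4·0 + 6·0 + 7·0 + 9·2 + 4·2 + 7·1 = 34
D: 1·0 + 4·1 + 6·3 + 7·2 + 9·0 + 4·0 + 7·2 = 50
C: 1·3 + 4·2 + 6·1 + 7·1 + 9·3 + 4·1 + 7·3 = 76
B: 1·2 + 4·3 + 6·2 + 7·3 + 9·1 + 4·3 + 7·0 = 68
C has the highest Borda score (76).

C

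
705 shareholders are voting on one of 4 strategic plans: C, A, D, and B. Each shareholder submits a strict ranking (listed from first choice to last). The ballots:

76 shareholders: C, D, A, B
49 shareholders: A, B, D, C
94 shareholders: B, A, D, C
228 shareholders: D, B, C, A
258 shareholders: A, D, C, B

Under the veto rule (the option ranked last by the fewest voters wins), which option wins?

Last-place votes: C 143, A 228, D 0, B 334.
D is ranked last by the fewest voters, so D wins.

D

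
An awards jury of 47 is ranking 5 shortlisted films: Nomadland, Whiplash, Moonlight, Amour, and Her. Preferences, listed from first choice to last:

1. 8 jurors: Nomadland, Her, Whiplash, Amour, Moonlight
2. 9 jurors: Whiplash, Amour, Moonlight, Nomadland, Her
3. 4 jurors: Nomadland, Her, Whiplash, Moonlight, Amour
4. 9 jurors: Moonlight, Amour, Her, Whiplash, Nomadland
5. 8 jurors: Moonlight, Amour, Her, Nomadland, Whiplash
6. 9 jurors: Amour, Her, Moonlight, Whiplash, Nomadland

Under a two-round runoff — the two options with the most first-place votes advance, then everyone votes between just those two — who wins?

Moonlight

Round 1 first-place votes: Nomadland 12, Whiplash 9, Moonlight 17, Amour 9, Her 0.
Moonlight and Nomadland advance.
Runoff: Moonlight is preferred to Nomadland by 35 voters; Nomadland by 12.
Moonlight wins the runoff.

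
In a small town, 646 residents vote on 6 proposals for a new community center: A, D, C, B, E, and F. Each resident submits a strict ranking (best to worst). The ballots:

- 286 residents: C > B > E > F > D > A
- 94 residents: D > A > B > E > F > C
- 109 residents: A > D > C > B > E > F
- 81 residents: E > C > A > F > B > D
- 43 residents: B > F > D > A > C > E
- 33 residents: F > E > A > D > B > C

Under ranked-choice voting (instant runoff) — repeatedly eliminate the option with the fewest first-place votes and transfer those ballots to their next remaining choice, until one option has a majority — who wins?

C

Round 1: A 109, D 94, C 286, B 43, E 81, F 33. Eliminate F.
Round 2: A 109, D 94, C 286, B 43, E 114. Eliminate B.
Round 3: A 109, D 137, C 286, E 114. Eliminate A.
Round 4: D 246, C 286, E 114. Eliminate E.
Round 5: D 279, C 367. C has a majority.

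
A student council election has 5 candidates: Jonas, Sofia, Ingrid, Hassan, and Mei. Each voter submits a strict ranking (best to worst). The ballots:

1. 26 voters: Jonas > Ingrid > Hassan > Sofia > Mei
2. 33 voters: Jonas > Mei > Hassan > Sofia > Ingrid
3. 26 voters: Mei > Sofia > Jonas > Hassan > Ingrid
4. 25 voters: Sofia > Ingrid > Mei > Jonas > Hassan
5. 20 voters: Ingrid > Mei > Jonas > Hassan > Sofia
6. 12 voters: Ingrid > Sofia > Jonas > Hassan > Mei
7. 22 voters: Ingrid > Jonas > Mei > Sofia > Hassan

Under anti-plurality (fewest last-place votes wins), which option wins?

Last-place votes: Jonas 0, Sofia 20, Ingrid 59, Hassan 47, Mei 38.
Jonas is ranked last by the fewest voters, so Jonas wins.

Jonas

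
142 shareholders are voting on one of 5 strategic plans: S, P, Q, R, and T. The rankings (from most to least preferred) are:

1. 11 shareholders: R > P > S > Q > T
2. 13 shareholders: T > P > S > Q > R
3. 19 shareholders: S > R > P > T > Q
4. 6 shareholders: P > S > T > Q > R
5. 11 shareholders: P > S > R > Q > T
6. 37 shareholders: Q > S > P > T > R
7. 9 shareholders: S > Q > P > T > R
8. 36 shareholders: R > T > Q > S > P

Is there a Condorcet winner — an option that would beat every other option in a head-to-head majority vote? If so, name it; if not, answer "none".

Checking pairwise contests:
Q beats S 73–69.
S beats P 101–41.
R beats Q 77–65.
S beats R 95–47.
S beats T 93–49.
Every option loses at least one head-to-head, so there is no Condorcet winner.

none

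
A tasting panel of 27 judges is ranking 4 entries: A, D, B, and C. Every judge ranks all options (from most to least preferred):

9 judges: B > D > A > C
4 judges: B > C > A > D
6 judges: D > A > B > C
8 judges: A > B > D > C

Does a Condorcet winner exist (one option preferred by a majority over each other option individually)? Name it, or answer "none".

Checking pairwise contests:
D beats A 15–12.
B beats D 21–6.
A beats B 14–13.
A beats C 23–4.
Every option loses at least one head-to-head, so there is no Condorcet winner.

none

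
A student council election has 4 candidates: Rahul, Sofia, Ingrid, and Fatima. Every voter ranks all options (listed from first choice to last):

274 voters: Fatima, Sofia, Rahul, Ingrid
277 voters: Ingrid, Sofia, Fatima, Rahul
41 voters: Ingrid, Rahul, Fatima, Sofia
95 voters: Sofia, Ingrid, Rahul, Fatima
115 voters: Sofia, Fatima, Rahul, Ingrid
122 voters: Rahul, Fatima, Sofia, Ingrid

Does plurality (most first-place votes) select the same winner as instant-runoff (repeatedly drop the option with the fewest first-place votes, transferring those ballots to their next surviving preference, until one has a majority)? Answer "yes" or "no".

Plurality — first-place votes: Rahul 122, Sofia 210, Ingrid 318, Fatima 274. Winner: Ingrid.
Instant-runoff — R1 Rahul 122, Sofia 210, Ingrid 318, Fatima 274 (Rahul out); R2 Sofia 210, Ingrid 318, Fatima 396 (Sofia out); R3 Ingrid 413, Fatima 511 (Fatima winner). Winner: Fatima.
The two methods disagree.

no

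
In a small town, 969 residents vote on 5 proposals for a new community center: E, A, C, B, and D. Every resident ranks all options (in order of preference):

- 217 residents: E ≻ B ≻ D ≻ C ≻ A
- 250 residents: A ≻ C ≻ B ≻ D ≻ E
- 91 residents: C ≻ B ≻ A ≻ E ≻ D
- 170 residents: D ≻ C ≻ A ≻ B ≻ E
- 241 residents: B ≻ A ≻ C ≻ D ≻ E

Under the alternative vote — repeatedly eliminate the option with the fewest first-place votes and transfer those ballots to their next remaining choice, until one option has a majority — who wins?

B

Round 1: E 217, A 250, C 91, B 241, D 170. Eliminate C.
Round 2: E 217, A 250, B 332, D 170. Eliminate D.
Round 3: E 217, A 420, B 332. Eliminate E.
Round 4: A 420, B 549. B has a majority.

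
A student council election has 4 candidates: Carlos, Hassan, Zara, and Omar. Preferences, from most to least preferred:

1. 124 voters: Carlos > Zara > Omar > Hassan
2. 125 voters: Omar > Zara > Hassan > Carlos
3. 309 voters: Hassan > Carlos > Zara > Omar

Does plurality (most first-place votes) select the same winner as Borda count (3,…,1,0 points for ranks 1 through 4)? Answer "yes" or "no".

yes

Plurality — first-place votes: Carlos 124, Hassan 309, Zara 0, Omar 125. Winner: Hassan.
Borda — scores: Carlos 990, Hassan 1052, Zara 807, Omar 499. Winner: Hassan.
The two methods agree.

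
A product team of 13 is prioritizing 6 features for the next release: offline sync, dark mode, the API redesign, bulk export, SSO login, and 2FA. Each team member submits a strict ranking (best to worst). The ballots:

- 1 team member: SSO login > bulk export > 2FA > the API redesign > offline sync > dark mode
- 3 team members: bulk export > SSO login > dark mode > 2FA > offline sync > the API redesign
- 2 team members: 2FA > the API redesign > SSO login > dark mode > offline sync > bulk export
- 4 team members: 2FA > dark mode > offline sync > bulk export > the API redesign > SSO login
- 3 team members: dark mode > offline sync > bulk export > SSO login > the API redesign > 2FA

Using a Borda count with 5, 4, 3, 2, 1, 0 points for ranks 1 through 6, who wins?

offline sync: 1·1 + 3·1 + 2·1 + 4·3 + 3·4 = 30
dark mode: 1·0 + 3·3 + 2·2 + 4·4 + 3·5 = 44
the API redesign: 1·2 + 3·0 + 2·4 + 4·1 + 3·1 = 17
bulk export: 1·4 + 3·5 + 2·0 + 4·2 + 3·3 = 36
SSO login: 1·5 + 3·4 + 2·3 + 4·0 + 3·2 = 29
2FA: 1·3 + 3·2 + 2·5 + 4·5 + 3·0 = 39
dark mode has the highest Borda score (44).

dark mode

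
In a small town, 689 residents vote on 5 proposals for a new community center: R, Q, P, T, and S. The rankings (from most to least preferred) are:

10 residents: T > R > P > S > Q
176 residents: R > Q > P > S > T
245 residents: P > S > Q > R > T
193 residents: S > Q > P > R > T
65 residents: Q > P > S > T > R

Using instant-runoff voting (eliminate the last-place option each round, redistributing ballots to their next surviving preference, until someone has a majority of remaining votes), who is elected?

P

Round 1: R 176, Q 65, P 245, T 10, S 193. Eliminate T.
Round 2: R 186, Q 65, P 245, S 193. Eliminate Q.
Round 3: R 186, P 310, S 193. Eliminate R.
Round 4: P 496, S 193. P has a majority.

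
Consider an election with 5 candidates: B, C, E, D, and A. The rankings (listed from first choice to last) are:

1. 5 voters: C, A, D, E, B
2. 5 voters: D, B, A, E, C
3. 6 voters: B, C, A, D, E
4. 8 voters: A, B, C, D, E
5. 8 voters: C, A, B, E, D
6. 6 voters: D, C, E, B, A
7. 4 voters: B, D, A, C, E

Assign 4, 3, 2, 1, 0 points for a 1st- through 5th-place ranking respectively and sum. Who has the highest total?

B: 5·0 + 5·3 + 6·4 + 8·3 + 8·2 + 6·1 + 4·4 = 101
C: 5·4 + 5·0 + 6·3 + 8·2 + 8·4 + 6·3 + 4·1 = 108
E: 5·1 + 5·1 + 6·0 + 8·0 + 8·1 + 6·2 + 4·0 = 30
D: 5·2 + 5·4 + 6·1 + 8·1 + 8·0 + 6·4 + 4·3 = 80
A: 5·3 + 5·2 + 6·2 + 8·4 + 8·3 + 6·0 + 4·2 = 101
C has the highest Borda score (108).

C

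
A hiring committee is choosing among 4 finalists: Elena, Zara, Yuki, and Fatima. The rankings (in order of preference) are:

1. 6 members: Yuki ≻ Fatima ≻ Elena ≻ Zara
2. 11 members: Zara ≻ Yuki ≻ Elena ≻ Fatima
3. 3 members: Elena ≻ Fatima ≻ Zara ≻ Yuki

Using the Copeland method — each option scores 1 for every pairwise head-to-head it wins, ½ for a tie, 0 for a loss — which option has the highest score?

Elena: beats Fatima; loses to Zara and Yuki → score 1.
Zara: beats Elena, Yuki, and Fatima → score 3.
Yuki: beats Elena and Fatima; loses to Zara → score 2.
Fatima: loses to Elena, Zara, and Yuki → score 0.
Zara has the best pairwise record.

Zara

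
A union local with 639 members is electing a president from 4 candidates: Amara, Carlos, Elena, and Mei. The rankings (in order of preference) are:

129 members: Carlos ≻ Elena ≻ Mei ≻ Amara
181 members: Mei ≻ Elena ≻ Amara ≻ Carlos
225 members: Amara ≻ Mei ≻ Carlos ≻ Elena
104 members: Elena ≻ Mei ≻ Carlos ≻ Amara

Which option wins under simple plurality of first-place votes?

First-place votes: Amara 225, Carlos 129, Elena 104, Mei 181.
Amara has the most first-place votes.

Amara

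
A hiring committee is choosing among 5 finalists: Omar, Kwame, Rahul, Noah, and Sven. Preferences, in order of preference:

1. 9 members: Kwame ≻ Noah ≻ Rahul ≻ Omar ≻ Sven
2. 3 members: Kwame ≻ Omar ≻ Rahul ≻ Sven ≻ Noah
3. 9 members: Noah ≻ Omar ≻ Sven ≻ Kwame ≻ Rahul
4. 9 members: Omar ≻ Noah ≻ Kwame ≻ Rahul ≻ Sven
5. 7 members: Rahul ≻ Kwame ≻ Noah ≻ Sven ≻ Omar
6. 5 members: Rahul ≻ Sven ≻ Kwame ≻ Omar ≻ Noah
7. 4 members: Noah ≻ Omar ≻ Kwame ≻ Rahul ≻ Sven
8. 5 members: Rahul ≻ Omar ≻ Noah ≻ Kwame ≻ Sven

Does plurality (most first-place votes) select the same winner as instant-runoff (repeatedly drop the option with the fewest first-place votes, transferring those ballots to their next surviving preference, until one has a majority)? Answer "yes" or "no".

Plurality — first-place votes: Omar 9, Kwame 12, Rahul 17, Noah 13, Sven 0. Winner: Rahul.
Instant-runoff — R1 Omar 9, Kwame 12, Rahul 17, Noah 13, Sven 0 (Sven out); R2 Omar 9, Kwame 12, Rahul 17, Noah 13 (Omar out); R3 Kwame 12, Rahul 17, Noah 22 (Kwame out); R4 Rahul 20, Noah 31 (Noah winner). Winner: Noah.
The two methods disagree.

no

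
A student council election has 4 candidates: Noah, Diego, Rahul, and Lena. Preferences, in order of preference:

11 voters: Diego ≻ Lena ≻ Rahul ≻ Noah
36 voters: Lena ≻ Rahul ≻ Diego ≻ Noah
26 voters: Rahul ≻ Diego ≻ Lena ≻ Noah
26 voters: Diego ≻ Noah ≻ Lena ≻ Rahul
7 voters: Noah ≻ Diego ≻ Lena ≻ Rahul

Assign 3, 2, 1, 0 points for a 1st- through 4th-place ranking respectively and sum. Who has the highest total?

Noah: 11·0 + 36·0 + 26·0 + 26·2 + 7·3 = 73
Diego: 11·3 + 36·1 + 26·2 + 26·3 + 7·2 = 213
Rahul: 11·1 + 36·2 + 26·3 + 26·0 + 7·0 = 161
Lena: 11·2 + 36·3 + 26·1 + 26·1 + 7·1 = 189
Diego has the highest Borda score (213).

Diego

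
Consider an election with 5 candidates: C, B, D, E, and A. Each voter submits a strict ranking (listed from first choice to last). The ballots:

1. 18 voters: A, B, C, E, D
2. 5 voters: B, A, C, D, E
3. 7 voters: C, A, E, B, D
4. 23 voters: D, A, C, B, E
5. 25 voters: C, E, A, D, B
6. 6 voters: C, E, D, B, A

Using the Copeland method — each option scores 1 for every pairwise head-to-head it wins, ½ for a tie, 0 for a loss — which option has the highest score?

C: beats B, D, and E; loses to A → score 3.
B: beats E; loses to C, D, and A → score 1.
D: beats B; loses to C, E, and A → score 1.
E: beats D; loses to C, B, and A → score 1.
A: beats C, B, D, and E → score 4.
A has the best pairwise record.

A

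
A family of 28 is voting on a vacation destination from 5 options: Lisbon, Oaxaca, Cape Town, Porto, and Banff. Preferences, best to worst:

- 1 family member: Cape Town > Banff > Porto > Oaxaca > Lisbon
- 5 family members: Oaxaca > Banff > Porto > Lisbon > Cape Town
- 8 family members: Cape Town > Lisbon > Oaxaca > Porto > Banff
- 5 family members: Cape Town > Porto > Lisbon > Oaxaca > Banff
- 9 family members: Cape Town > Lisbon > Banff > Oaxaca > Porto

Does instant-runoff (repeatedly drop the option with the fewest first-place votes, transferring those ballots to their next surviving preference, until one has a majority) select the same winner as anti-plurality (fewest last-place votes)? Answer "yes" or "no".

Instant-runoff — R1 Lisbon 0, Oaxaca 5, Cape Town 23, Porto 0, Banff 0 (Cape Town winner). Winner: Cape Town.
Anti-plurality — last-place votes: Lisbon 1, Oaxaca 0, Cape Town 5, Porto 9, Banff 13. Winner: Oaxaca.
The two methods disagree.

no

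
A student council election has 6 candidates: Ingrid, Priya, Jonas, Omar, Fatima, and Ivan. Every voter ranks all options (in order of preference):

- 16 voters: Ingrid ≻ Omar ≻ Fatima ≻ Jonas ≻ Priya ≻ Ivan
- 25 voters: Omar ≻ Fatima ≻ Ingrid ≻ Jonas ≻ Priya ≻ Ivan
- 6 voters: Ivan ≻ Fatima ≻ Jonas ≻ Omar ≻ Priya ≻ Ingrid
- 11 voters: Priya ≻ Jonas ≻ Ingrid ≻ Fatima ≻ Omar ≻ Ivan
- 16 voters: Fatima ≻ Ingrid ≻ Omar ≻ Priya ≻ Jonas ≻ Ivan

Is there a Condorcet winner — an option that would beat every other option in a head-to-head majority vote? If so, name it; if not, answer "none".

none

Checking pairwise contests:
Fatima beats Ingrid 47–27.
Ingrid beats Priya 57–17.
Ingrid beats Jonas 57–17.
Ingrid beats Omar 43–31.
Omar beats Fatima 41–33.
Ingrid beats Ivan 68–6.
Every option loses at least one head-to-head, so there is no Condorcet winner.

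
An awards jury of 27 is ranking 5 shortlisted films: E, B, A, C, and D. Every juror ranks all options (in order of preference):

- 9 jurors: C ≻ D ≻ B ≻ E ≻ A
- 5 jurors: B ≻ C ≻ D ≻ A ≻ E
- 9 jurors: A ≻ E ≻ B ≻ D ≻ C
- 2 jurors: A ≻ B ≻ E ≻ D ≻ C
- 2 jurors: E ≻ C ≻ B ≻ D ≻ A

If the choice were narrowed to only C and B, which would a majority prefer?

B

Voters preferring C to B: 11; preferring B to C: 16.
B wins the head-to-head.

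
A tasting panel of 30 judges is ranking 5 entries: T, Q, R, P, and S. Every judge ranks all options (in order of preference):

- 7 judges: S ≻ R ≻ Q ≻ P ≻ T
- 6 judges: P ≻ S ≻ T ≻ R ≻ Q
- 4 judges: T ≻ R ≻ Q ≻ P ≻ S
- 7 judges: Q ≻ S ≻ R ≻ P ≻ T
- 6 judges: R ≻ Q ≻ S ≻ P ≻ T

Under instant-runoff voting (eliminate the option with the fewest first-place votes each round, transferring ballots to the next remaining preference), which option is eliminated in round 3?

Q

Round 1: T 4, Q 7, R 6, P 6, S 7. Eliminate T.
Round 2: Q 7, R 10, P 6, S 7. Eliminate P.
Round 3: Q 7, R 10, S 13. Eliminate Q.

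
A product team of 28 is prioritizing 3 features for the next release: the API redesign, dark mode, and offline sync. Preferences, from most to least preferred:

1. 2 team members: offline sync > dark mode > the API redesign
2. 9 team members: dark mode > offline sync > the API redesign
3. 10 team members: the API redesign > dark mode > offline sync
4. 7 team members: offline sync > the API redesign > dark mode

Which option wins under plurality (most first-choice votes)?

the API redesign

First-place votes: the API redesign 10, dark mode 9, offline sync 9.
the API redesign has the most first-place votes.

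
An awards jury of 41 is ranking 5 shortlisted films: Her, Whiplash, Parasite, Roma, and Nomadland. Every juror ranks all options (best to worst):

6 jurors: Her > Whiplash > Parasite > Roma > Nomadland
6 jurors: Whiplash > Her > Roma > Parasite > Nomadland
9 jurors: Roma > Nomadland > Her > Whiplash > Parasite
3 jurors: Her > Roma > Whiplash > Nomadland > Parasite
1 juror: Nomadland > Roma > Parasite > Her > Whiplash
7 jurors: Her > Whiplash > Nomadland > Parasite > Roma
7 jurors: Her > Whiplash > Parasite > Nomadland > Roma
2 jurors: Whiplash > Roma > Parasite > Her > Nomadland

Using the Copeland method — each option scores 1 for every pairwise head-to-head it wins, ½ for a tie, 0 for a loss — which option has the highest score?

Her: beats Whiplash, Parasite, Roma, and Nomadland → score 4.
Whiplash: beats Parasite, Roma, and Nomadland; loses to Her → score 3.
Parasite: beats Nomadland; loses to Her, Whiplash, and Roma → score 1.
Roma: beats Parasite and Nomadland; loses to Her and Whiplash → score 2.
Nomadland: loses to Her, Whiplash, Parasite, and Roma → score 0.
Her has the best pairwise record.

Her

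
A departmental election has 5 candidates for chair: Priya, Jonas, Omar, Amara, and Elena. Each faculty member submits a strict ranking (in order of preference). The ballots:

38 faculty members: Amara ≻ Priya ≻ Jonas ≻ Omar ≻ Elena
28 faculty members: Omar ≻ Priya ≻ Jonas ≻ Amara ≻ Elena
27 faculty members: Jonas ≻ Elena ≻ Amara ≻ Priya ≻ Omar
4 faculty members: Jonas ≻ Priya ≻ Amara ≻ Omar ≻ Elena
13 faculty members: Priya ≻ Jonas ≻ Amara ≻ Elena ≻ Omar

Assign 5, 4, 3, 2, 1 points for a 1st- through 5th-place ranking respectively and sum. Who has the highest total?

Priya: 38·4 + 28·4 + 27·2 + 4·4 + 13·5 = 399
Jonas: 38·3 + 28·3 + 27·5 + 4·5 + 13·4 = 405
Omar: 38·2 + 28·5 + 27·1 + 4·2 + 13·1 = 264
Amara: 38·5 + 28·2 + 27·3 + 4·3 + 13·3 = 378
Elena: 38·1 + 28·1 + 27·4 + 4·1 + 13·2 = 204
Jonas has the highest Borda score (405).

Jonas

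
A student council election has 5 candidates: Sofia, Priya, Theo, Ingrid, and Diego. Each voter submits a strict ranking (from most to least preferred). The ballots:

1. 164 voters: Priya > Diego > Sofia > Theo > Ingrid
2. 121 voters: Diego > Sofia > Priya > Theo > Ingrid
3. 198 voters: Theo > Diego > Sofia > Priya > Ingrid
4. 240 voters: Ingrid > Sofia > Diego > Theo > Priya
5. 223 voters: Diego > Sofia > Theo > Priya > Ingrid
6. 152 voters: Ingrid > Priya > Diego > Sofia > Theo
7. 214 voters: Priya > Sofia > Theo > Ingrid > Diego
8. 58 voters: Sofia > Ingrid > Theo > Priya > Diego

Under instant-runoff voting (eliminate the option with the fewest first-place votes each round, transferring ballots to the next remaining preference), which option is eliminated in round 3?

Priya

Round 1: Sofia 58, Priya 378, Theo 198, Ingrid 392, Diego 344. Eliminate Sofia.
Round 2: Priya 378, Theo 198, Ingrid 450, Diego 344. Eliminate Theo.
Round 3: Priya 378, Ingrid 450, Diego 542. Eliminate Priya.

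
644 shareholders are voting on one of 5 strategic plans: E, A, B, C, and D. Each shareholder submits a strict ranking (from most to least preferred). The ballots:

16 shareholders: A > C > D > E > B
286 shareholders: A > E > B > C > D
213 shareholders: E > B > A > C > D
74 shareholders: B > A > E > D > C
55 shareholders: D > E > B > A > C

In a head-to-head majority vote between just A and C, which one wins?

Voters preferring A to C: 644; preferring C to A: 0.
A wins the head-to-head.

A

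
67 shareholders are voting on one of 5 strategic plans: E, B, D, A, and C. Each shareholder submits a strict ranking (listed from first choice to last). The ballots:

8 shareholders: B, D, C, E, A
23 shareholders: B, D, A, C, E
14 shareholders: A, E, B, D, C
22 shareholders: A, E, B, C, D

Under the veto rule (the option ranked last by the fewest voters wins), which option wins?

Last-place votes: E 23, B 0, D 22, A 8, C 14.
B is ranked last by the fewest voters, so B wins.

B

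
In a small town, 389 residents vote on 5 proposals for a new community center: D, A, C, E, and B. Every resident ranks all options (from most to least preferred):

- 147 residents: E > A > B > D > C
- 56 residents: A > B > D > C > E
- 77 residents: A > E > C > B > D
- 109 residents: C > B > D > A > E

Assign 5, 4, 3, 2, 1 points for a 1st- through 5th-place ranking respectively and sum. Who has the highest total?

A

D: 147·2 + 56·3 + 77·1 + 109·3 = 866
A: 147·4 + 56·5 + 77·5 + 109·2 = 1471
C: 147·1 + 56·2 + 77·3 + 109·5 = 1035
E: 147·5 + 56·1 + 77·4 + 109·1 = 1208
B: 147·3 + 56·4 + 77·2 + 109·4 = 1255
A has the highest Borda score (1471).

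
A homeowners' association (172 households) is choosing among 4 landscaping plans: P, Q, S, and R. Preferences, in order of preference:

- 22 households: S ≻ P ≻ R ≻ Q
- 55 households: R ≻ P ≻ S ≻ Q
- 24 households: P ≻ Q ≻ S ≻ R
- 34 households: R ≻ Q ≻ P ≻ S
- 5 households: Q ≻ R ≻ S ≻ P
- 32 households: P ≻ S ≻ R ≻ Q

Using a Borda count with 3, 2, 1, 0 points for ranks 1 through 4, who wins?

P

P: 22·2 + 55·2 + 24·3 + 34·1 + 5·0 + 32·3 = 356
Q: 22·0 + 55·0 + 24·2 + 34·2 + 5·3 + 32·0 = 131
S: 22·3 + 55·1 + 24·1 + 34·0 + 5·1 + 32·2 = 214
R: 22·1 + 55·3 + 24·0 + 34·3 + 5·2 + 32·1 = 331
P has the highest Borda score (356).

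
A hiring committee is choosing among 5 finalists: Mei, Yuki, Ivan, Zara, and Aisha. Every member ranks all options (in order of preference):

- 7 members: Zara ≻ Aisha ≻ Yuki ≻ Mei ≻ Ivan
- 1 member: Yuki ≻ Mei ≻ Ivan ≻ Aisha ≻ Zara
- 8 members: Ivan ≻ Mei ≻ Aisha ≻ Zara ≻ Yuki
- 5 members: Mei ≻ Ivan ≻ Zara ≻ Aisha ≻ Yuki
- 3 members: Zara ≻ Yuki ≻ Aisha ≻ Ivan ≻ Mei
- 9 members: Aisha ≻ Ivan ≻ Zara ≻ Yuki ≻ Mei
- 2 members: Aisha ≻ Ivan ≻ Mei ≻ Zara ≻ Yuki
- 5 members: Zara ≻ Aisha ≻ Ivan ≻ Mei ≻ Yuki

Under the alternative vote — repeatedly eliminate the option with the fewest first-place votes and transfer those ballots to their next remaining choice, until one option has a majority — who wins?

Ivan

Round 1: Mei 5, Yuki 1, Ivan 8, Zara 15, Aisha 11. Eliminate Yuki.
Round 2: Mei 6, Ivan 8, Zara 15, Aisha 11. Eliminate Mei.
Round 3: Ivan 14, Zara 15, Aisha 11. Eliminate Aisha.
Round 4: Ivan 25, Zara 15. Ivan has a majority.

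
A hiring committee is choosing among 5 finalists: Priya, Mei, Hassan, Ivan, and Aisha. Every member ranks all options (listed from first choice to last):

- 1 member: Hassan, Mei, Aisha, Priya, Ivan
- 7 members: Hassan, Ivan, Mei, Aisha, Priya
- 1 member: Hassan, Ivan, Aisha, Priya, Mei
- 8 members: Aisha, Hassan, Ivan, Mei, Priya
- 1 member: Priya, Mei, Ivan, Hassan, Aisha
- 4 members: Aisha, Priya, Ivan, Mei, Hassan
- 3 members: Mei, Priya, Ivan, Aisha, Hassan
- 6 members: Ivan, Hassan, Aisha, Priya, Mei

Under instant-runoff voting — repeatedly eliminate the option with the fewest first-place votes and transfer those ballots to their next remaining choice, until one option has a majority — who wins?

Ivan

Round 1: Priya 1, Mei 3, Hassan 9, Ivan 6, Aisha 12. Eliminate Priya.
Round 2: Mei 4, Hassan 9, Ivan 6, Aisha 12. Eliminate Mei.
Round 3: Hassan 9, Ivan 10, Aisha 12. Eliminate Hassan.
Round 4: Ivan 18, Aisha 13. Ivan has a majority.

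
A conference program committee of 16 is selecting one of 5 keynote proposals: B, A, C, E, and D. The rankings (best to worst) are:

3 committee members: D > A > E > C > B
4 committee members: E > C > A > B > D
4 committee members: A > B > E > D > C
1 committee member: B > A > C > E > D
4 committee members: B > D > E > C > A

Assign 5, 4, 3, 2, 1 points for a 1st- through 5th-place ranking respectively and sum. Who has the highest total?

B: 3·1 + 4·2 + 4·4 + 1·5 + 4·5 = 52
A: 3·4 + 4·3 + 4·5 + 1·4 + 4·1 = 52
C: 3·2 + 4·4 + 4·1 + 1·3 + 4·2 = 37
E: 3·3 + 4·5 + 4·3 + 1·2 + 4·3 = 55
D: 3·5 + 4·1 + 4·2 + 1·1 + 4·4 = 44
E has the highest Borda score (55).

E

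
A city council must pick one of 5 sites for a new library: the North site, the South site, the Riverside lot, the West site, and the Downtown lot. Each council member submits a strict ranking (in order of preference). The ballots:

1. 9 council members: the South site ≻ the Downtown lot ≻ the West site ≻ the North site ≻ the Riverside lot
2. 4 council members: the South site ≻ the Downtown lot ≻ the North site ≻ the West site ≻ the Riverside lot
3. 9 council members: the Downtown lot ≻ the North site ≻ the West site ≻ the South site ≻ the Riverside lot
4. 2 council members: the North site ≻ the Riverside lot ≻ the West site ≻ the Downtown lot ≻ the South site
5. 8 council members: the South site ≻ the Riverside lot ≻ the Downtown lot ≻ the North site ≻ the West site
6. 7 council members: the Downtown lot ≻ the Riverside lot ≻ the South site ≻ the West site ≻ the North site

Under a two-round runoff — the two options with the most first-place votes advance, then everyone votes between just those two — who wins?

Round 1 first-place votes: the North site 2, the South site 21, the Riverside lot 0, the West site 0, the Downtown lot 16.
the South site and the Downtown lot advance.
Runoff: the South site is preferred to the Downtown lot by 21 voters; the Downtown lot by 18.
the South site wins the runoff.

the South site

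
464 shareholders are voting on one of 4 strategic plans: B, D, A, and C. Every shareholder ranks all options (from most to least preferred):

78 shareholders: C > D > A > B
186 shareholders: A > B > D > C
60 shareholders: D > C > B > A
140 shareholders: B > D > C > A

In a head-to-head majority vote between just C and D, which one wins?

D

Voters preferring C to D: 78; preferring D to C: 386.
D wins the head-to-head.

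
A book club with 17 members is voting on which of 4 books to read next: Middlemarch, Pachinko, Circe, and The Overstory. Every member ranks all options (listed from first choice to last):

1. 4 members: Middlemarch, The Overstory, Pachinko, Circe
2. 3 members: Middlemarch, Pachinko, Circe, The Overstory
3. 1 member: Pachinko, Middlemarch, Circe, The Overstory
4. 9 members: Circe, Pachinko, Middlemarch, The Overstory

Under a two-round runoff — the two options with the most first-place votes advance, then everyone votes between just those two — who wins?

Circe

Round 1 first-place votes: Middlemarch 7, Pachinko 1, Circe 9, The Overstory 0.
Circe and Middlemarch advance.
Runoff: Circe is preferred to Middlemarch by 9 voters; Middlemarch by 8.
Circe wins the runoff.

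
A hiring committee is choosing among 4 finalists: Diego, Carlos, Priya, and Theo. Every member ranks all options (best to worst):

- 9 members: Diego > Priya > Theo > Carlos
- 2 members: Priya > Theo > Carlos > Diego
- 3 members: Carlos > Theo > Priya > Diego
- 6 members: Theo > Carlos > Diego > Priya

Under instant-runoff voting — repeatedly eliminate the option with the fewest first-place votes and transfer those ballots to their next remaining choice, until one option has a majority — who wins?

Round 1: Diego 9, Carlos 3, Priya 2, Theo 6. Eliminate Priya.
Round 2: Diego 9, Carlos 3, Theo 8. Eliminate Carlos.
Round 3: Diego 9, Theo 11. Theo has a majority.

Theo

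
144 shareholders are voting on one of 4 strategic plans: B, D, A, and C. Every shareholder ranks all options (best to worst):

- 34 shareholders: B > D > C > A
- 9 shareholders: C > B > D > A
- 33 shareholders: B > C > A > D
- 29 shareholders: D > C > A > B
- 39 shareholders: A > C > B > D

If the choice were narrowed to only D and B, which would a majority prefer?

B

Voters preferring D to B: 29; preferring B to D: 115.
B wins the head-to-head.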